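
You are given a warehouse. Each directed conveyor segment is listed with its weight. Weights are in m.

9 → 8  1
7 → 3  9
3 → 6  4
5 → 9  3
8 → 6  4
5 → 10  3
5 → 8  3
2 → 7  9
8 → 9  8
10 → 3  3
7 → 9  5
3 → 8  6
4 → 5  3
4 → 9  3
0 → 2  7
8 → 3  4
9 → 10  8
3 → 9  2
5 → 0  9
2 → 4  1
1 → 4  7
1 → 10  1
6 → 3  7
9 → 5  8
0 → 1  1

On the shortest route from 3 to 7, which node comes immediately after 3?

9

Compare a few routes:
3–8–9–5–0–2–7: 6+8+8+9+7+9 = 47
3–9–5–0–2–7: 2+8+9+7+9 = 35
Cheapest is 3–9–5–0–2–7 at 35 m.
So from 3 the first move is to 9.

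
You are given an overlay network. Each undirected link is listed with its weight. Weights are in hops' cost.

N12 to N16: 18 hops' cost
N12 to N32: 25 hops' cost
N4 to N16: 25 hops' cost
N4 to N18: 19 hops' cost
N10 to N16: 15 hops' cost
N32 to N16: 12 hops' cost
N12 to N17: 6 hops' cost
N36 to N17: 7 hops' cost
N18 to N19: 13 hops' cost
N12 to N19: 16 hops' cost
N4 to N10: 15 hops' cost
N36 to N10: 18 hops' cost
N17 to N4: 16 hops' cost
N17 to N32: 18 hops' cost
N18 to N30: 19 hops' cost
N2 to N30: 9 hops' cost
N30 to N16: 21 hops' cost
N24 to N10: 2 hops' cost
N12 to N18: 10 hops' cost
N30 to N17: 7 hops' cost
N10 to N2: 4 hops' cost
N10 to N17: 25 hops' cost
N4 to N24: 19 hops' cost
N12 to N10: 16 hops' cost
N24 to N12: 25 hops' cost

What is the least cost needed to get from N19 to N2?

36 hops' cost

Shortest distances from N19:
N19: 0
N18: 13  (via N19)
N12: 16  (via N19)
N17: 22  (via N12)
N30: 29  (via N17)
N36: 29  (via N17)
N10: 32  (via N12)
N4: 32  (via N18)
N16: 34  (via N12)
N24: 34  (via N10)
N2: 36  (via N10)
Shortest route: N19 → N12 → N10 → N2 = 36 hops' cost.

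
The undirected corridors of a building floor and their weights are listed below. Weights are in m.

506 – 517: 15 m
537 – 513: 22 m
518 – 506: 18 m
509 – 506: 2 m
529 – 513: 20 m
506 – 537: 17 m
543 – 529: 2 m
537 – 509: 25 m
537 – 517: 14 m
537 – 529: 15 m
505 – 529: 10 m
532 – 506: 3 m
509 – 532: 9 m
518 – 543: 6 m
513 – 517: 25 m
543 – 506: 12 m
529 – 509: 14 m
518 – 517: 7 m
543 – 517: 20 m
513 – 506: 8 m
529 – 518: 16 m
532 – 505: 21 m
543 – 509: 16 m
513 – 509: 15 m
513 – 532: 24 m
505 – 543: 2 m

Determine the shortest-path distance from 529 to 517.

15 m

Shortest distances from 529:
529: 0
543: 2  (via 529)
505: 4  (via 543)
518: 8  (via 543)
506: 14  (via 543)
509: 14  (via 529)
517: 15  (via 518)
Shortest route: 529–543–518–517 = 15 m.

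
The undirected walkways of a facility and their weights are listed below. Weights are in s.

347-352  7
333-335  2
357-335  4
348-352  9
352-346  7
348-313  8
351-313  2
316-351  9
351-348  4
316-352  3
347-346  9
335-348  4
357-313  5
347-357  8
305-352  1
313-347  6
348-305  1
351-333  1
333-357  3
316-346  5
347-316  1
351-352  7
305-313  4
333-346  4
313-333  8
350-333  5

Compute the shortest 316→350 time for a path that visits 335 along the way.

Best 316 to 335: 316–352–305–348–335 costing 9
Best 335 to 350: 335–333–350 costing 7
Total via 335: 9 + 7 = 16 s.

16 s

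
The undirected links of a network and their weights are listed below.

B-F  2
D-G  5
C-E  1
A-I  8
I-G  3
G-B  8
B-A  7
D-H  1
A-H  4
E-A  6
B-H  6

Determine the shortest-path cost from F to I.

Candidate routes:
F–B–A–I: 2+7+8 = 17
F–B–G–I: 2+8+3 = 13
F–B–H–D–G–I: 2+6+1+5+3 = 17
Cheapest is F–B–G–I at 13.

13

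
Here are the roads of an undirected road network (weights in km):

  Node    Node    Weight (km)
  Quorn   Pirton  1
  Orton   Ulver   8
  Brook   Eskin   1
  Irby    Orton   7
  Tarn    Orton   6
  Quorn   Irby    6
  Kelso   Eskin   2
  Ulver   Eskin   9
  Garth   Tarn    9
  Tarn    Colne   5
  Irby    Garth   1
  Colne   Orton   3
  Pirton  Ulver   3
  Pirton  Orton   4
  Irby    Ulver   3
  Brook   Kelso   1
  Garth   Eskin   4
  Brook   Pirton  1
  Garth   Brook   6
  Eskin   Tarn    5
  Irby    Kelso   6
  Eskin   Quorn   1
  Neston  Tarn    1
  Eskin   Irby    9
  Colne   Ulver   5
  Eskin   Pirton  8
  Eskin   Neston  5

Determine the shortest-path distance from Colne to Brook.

Compare a few routes:
Colne → Orton → Pirton → Brook: 3+4+1 = 8
Colne → Ulver → Pirton → Brook: 5+3+1 = 9
Cheapest is Colne → Orton → Pirton → Brook at 8 km.

8 km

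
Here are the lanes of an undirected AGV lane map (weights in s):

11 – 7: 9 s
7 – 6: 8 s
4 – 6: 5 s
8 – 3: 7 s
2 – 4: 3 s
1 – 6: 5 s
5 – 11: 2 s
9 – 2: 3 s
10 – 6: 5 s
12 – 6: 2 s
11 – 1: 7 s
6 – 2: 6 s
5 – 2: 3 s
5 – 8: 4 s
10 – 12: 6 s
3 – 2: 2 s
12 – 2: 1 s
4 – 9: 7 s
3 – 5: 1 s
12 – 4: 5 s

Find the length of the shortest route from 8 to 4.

10 s

Shortest distances from 8:
8: 0
5: 4  (via 8)
3: 5  (via 5)
11: 6  (via 5)
2: 7  (via 5)
12: 8  (via 2)
4: 10  (via 2)
Shortest route: 8–5–2–4 = 10 s.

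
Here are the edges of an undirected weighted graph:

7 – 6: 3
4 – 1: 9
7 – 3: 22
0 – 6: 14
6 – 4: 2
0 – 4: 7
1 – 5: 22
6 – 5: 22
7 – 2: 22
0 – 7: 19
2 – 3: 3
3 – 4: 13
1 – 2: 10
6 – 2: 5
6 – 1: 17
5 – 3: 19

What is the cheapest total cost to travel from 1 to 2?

Running Dijkstra from 1:
1: 0
4: 9  (via 1)
2: 10  (via 1)
Shortest route: 1 → 2 = 10.

10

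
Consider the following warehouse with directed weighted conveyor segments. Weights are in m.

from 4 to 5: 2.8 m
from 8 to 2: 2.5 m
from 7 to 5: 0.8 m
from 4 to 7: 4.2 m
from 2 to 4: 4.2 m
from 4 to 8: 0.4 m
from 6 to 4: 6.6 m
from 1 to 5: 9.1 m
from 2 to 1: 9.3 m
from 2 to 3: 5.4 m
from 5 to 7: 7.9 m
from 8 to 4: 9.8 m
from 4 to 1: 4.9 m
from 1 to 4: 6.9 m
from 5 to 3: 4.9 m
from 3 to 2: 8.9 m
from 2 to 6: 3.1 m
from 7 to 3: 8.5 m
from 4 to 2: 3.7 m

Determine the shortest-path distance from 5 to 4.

Running Dijkstra from 5:
5: 0
3: 4.9  (via 5)
7: 7.9  (via 5)
2: 13.8  (via 3)
6: 16.9  (via 2)
4: 18  (via 2)
Shortest route: 5–3–2–4 = 18 m.

18 m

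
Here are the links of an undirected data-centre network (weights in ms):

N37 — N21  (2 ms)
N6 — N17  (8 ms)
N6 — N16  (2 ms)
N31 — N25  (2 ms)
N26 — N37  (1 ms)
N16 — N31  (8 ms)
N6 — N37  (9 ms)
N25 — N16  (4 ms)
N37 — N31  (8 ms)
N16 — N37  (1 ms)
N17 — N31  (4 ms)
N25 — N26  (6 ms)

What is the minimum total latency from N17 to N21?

13 ms

Shortest distances from N17:
N17: 0
N31: 4  (via N17)
N25: 6  (via N31)
N6: 8  (via N17)
N16: 10  (via N25)
N37: 11  (via N16)
N26: 12  (via N25)
N21: 13  (via N37)
Shortest route: N17 → N31 → N25 → N16 → N37 → N21 = 13 ms.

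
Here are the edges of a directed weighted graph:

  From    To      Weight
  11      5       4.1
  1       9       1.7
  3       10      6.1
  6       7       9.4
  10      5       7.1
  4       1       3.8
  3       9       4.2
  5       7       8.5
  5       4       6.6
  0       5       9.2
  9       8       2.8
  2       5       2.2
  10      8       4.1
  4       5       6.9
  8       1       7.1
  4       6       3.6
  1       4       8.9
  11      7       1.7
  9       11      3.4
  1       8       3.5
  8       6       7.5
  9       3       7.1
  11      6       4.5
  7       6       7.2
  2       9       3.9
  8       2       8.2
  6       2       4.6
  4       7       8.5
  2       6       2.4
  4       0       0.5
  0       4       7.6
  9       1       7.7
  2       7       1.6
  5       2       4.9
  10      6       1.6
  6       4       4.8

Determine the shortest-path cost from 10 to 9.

10.1

Running Dijkstra from 10:
10: 0
6: 1.6  (via 10)
8: 4.1  (via 10)
2: 6.2  (via 6)
4: 6.4  (via 6)
0: 6.9  (via 4)
5: 7.1  (via 10)
7: 7.8  (via 2)
9: 10.1  (via 2)
Shortest route: 10 → 6 → 2 → 9 = 10.1.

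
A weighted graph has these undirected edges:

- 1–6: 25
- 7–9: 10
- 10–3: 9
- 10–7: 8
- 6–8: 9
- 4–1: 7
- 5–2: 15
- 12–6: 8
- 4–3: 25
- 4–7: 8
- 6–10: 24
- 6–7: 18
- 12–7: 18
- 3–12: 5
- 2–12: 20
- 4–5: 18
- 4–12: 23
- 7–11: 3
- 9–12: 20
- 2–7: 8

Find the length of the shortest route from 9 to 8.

Candidate routes:
9 - 7 - 12 - 6 - 8: 10+18+8+9 = 45
9 - 7 - 6 - 8: 10+18+9 = 37
9 - 7 - 10 - 3 - 12 - 6 - 8: 10+8+9+5+8+9 = 49
Cheapest is 9 - 7 - 6 - 8 at 37.

37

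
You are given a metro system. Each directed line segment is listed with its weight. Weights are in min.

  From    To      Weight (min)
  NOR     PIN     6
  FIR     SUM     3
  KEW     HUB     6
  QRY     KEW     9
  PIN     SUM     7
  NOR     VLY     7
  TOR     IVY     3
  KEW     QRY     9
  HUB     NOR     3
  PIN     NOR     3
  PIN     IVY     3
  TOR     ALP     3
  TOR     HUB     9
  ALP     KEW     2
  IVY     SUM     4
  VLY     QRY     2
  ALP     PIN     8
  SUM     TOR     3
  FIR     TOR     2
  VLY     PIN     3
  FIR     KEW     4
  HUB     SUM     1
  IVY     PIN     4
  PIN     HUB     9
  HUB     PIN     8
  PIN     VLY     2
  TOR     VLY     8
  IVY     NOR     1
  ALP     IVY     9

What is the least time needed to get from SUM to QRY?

Compare a few routes:
SUM → TOR → IVY → PIN → VLY → QRY: 3+3+4+2+2 = 14
SUM → TOR → VLY → QRY: 3+8+2 = 13
SUM → TOR → IVY → NOR → VLY → QRY: 3+3+1+7+2 = 16
Cheapest is SUM → TOR → VLY → QRY at 13 min.

13 min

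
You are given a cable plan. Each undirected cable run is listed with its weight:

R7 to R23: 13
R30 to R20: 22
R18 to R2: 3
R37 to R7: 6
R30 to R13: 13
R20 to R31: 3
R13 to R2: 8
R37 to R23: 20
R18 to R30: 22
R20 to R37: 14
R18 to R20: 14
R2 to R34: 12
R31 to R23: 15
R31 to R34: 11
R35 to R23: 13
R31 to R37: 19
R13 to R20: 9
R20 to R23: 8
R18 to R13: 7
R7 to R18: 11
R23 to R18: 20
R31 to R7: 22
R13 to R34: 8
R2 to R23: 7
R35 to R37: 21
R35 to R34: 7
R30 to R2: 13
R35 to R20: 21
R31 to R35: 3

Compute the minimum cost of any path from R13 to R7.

Running Dijkstra from R13:
R13: 0
R18: 7  (via R13)
R2: 8  (via R13)
R34: 8  (via R13)
R20: 9  (via R13)
R31: 12  (via R20)
R30: 13  (via R13)
R23: 15  (via R2)
R35: 15  (via R34)
R7: 18  (via R18)
Shortest route: R13–R18–R7 = 18.

18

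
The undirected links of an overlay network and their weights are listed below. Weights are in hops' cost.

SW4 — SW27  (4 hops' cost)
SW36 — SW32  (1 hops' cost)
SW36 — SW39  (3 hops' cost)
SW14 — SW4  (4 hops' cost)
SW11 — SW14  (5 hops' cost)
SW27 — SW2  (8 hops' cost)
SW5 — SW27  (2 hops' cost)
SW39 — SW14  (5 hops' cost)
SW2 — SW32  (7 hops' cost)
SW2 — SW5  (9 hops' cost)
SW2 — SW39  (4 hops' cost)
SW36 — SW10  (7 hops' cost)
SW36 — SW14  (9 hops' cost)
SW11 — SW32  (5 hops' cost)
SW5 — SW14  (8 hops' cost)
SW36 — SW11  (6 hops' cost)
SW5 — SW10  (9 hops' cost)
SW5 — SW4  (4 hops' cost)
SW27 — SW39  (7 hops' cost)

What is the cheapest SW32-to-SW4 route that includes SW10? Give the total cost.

Shortest SW32→SW10: SW32–SW36–SW10 = 8
Best SW10 to SW4: SW10–SW5–SW4 costing 13
Total via SW10: 8 + 13 = 21 hops' cost.

21 hops' cost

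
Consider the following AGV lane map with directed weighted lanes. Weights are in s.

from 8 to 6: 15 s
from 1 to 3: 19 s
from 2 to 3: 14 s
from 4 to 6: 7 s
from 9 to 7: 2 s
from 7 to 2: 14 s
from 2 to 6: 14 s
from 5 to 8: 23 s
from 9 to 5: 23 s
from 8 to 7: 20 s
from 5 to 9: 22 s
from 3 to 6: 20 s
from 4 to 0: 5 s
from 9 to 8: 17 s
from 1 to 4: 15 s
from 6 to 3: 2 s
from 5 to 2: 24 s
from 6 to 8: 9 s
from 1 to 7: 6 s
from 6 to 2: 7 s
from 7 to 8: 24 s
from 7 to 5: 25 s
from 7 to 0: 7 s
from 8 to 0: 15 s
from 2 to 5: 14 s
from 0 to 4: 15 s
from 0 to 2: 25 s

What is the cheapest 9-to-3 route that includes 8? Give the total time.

34 s

Best 9 to 8: 9–8 costing 17
Best 8 to 3: 8–6–3 costing 17
Total via 8: 17 + 17 = 34 s.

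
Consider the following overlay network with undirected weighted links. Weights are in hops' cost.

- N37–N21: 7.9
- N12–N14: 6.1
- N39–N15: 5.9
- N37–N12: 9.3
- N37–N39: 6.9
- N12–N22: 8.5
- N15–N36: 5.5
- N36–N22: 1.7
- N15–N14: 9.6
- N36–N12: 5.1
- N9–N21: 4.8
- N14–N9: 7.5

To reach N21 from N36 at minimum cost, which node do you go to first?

N12

Enumerating some paths:
N36–N12–N14–N9–N21: 5.1+6.1+7.5+4.8 = 23.5
N36–N12–N37–N21: 5.1+9.3+7.9 = 22.3
The minimum is 22.3 hops' cost via N36–N12–N37–N21.
So from N36 the first move is to N12.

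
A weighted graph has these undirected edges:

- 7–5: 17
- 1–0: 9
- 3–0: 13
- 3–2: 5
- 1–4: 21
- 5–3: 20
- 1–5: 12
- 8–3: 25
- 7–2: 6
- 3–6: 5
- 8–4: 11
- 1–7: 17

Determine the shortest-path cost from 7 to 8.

Compare a few routes:
7 - 2 - 3 - 8: 6+5+25 = 36
7 - 1 - 4 - 8: 17+21+11 = 49
The minimum is 36 via 7 - 2 - 3 - 8.

36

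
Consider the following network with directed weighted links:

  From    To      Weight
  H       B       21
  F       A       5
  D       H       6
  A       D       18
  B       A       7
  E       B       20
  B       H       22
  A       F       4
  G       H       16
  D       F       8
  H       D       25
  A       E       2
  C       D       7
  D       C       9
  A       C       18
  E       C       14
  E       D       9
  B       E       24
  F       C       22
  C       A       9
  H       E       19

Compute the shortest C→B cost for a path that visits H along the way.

34

Shortest C→H: C → D → H = 13
Best H to B: H → B costing 21
Total via H: 13 + 21 = 34.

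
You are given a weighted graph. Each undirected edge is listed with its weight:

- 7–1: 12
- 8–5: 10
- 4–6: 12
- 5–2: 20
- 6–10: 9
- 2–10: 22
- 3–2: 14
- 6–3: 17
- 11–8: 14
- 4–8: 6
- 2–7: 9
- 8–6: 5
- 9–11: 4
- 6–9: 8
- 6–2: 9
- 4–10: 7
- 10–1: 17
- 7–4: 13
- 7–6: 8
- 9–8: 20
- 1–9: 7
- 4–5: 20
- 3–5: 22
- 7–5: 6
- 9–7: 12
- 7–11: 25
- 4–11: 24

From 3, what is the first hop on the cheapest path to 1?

Enumerating some paths:
3 - 6 - 9 - 1: 17+8+7 = 32
3 - 2 - 7 - 1: 14+9+12 = 35
3 - 6 - 7 - 1: 17+8+12 = 37
The minimum is 32 via 3 - 6 - 9 - 1.
So from 3 the first move is to 6.

6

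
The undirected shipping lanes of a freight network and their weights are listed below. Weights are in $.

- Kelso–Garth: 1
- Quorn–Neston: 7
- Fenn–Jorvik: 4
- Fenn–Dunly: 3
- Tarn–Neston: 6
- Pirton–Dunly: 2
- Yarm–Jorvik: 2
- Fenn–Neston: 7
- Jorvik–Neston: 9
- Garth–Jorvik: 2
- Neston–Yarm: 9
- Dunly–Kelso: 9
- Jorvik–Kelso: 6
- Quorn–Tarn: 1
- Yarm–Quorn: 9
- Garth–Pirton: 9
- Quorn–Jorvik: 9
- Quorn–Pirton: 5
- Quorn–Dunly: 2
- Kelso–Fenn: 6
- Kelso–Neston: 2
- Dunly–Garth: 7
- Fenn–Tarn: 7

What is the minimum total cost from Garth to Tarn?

Candidate routes:
Garth → Kelso → Neston → Quorn → Tarn: 1+2+7+1 = 11
Garth → Dunly → Quorn → Tarn: 7+2+1 = 10
Garth → Kelso → Neston → Tarn: 1+2+6 = 9
Cheapest is Garth → Kelso → Neston → Tarn at $9.

$9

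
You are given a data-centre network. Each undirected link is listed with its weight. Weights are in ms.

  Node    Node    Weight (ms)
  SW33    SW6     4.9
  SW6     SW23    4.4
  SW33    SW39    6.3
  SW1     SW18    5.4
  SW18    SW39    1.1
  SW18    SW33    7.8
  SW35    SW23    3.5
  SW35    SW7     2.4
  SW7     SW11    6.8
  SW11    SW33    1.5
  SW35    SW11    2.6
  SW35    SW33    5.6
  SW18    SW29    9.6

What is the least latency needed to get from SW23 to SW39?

13.9 ms

Running Dijkstra from SW23:
SW23: 0
SW35: 3.5  (via SW23)
SW6: 4.4  (via SW23)
SW7: 5.9  (via SW35)
SW11: 6.1  (via SW35)
SW33: 7.6  (via SW11)
SW39: 13.9  (via SW33)
Shortest route: SW23 → SW35 → SW11 → SW33 → SW39 = 13.9 ms.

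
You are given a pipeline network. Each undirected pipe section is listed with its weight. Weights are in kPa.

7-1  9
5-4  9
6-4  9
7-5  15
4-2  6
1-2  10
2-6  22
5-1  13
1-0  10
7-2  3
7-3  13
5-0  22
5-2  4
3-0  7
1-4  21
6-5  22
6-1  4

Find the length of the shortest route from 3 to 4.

Settle nodes by increasing distance from 3:
3: 0
0: 7  (via 3)
7: 13  (via 3)
2: 16  (via 7)
1: 17  (via 0)
5: 20  (via 2)
6: 21  (via 1)
4: 22  (via 2)
Shortest route: 3 → 7 → 2 → 4 = 22 kPa.

22 kPa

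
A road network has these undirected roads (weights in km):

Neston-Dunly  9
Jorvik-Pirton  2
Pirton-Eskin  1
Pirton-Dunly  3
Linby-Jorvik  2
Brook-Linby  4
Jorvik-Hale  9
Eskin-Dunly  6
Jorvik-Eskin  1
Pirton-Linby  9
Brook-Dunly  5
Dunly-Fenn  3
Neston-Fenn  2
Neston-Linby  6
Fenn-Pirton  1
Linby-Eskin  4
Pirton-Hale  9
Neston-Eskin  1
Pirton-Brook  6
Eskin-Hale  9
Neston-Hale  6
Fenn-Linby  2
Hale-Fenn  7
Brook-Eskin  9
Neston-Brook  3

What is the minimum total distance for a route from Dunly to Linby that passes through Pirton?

Best Dunly to Pirton: Dunly → Pirton costing 3
Shortest Pirton→Linby: Pirton → Fenn → Linby = 3
Total via Pirton: 3 + 3 = 6 km.

6 km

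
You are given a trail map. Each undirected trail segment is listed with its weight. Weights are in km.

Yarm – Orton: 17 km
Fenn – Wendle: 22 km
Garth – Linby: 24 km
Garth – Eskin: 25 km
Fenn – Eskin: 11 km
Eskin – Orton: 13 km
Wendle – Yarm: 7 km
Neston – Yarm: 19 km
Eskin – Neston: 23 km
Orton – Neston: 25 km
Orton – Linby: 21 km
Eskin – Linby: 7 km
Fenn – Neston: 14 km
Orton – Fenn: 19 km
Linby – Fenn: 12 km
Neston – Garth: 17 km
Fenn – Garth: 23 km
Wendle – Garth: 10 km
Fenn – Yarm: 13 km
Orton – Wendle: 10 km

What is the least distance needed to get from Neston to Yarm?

Running Dijkstra from Neston:
Neston: 0
Fenn: 14  (via Neston)
Garth: 17  (via Neston)
Yarm: 19  (via Neston)
Shortest route: Neston–Yarm = 19 km.

19 km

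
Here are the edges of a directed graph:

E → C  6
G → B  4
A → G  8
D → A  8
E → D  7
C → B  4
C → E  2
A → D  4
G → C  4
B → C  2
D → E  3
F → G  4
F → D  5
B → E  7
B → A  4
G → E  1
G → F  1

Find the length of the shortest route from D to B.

13

Candidate routes:
D → E → C → B: 3+6+4 = 13
D → A → G → B: 8+8+4 = 20
The minimum is 13 via D → E → C → B.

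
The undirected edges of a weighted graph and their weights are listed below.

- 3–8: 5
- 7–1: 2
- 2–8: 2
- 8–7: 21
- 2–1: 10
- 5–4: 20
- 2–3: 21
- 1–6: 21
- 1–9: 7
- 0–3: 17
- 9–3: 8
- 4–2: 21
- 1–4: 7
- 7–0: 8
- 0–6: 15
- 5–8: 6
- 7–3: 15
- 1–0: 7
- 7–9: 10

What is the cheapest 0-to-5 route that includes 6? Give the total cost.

54

Shortest 0→6: 0 → 6 = 15
Shortest 6→5: 6 → 1 → 2 → 8 → 5 = 39
Total via 6: 15 + 39 = 54.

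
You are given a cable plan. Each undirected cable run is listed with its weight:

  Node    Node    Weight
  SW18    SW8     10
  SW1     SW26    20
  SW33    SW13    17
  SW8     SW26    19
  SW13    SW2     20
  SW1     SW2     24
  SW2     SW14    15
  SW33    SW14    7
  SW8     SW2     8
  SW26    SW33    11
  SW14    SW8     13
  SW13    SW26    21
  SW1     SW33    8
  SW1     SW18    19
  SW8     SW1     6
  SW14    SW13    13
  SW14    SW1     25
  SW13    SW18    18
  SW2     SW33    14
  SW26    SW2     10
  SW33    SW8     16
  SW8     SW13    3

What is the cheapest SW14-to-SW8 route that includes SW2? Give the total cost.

Shortest SW14→SW2: SW14 → SW2 = 15
Best SW2 to SW8: SW2 → SW8 costing 8
Total via SW2: 15 + 8 = 23.

23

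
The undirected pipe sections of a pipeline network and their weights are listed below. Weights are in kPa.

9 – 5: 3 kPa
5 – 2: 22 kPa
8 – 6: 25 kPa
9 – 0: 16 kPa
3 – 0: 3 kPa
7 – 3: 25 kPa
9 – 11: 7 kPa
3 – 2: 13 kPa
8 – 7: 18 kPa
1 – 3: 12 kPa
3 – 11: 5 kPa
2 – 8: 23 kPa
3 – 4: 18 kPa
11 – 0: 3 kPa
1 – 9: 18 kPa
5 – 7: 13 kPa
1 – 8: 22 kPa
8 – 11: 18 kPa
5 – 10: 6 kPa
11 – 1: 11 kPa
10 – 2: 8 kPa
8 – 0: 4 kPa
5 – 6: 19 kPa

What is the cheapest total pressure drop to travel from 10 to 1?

27 kPa

Candidate routes:
10 → 5 → 9 → 11 → 0 → 3 → 1: 6+3+7+3+3+12 = 34
10 → 2 → 3 → 1: 8+13+12 = 33
10 → 5 → 9 → 1: 6+3+18 = 27
10 → 5 → 9 → 11 → 3 → 1: 6+3+7+5+12 = 33
Cheapest is 10 → 5 → 9 → 1 at 27 kPa.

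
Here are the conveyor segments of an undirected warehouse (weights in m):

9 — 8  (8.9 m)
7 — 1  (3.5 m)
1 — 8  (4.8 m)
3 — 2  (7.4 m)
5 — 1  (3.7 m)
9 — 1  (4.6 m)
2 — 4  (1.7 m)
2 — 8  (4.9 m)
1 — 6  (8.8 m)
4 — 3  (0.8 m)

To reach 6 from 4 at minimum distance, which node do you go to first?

Compare a few routes:
4–3–2–8–9–1–6: 0.8+7.4+4.9+8.9+4.6+8.8 = 35.4
4–3–2–8–1–6: 0.8+7.4+4.9+4.8+8.8 = 26.7
4–2–8–9–1–6: 1.7+4.9+8.9+4.6+8.8 = 28.9
4–2–8–1–6: 1.7+4.9+4.8+8.8 = 20.2
The minimum is 20.2 m via 4–2–8–1–6.
So from 4 the first move is to 2.

2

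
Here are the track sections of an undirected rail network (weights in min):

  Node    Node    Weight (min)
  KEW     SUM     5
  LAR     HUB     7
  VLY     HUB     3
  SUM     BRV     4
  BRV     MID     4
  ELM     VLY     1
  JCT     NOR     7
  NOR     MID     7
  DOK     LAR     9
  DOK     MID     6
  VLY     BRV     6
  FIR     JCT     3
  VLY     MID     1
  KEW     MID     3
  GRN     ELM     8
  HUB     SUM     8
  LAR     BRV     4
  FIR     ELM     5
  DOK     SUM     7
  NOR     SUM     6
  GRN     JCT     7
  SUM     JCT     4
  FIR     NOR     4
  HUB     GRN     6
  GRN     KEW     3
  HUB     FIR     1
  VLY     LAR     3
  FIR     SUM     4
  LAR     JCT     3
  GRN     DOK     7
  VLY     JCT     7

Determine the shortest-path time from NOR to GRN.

11 min

Running Dijkstra from NOR:
NOR: 0
FIR: 4  (via NOR)
HUB: 5  (via FIR)
SUM: 6  (via NOR)
MID: 7  (via NOR)
JCT: 7  (via NOR)
VLY: 8  (via HUB)
ELM: 9  (via FIR)
LAR: 10  (via JCT)
BRV: 10  (via SUM)
KEW: 10  (via MID)
GRN: 11  (via HUB)
Shortest route: NOR–FIR–HUB–GRN = 11 min.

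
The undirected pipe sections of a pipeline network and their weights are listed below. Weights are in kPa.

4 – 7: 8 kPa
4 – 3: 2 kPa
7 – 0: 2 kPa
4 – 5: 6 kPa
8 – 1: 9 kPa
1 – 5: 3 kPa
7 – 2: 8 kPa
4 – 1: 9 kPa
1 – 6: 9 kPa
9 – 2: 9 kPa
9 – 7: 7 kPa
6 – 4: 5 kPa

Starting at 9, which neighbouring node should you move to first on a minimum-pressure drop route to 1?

Candidate routes:
9 → 7 → 4 → 6 → 1: 7+8+5+9 = 29
9 → 7 → 4 → 1: 7+8+9 = 24
9 → 2 → 7 → 4 → 1: 9+8+8+9 = 34
Cheapest is 9 → 7 → 4 → 1 at 24 kPa.
So from 9 the first move is to 7.

7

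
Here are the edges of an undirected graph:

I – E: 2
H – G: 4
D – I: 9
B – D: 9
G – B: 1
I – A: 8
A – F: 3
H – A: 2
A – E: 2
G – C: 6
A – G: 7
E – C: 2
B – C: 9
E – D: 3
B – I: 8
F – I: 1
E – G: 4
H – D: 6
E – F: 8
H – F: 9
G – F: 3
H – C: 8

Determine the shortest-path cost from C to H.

Compare a few routes:
C - E - A - H: 2+2+2 = 6
C - E - I - F - A - H: 2+2+1+3+2 = 10
C - G - H: 6+4 = 10
C - H: 8 = 8
The minimum is 6 via C - E - A - H.

6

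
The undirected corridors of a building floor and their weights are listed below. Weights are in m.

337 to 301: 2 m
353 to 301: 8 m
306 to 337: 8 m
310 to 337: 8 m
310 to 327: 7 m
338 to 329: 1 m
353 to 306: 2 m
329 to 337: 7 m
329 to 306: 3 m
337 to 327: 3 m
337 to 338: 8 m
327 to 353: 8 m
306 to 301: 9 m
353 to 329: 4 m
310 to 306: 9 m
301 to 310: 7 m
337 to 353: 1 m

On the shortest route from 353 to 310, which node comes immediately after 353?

Enumerating some paths:
353–337–310: 1+8 = 9
353–337–301–310: 1+2+7 = 10
The minimum is 9 m via 353–337–310.
So from 353 the first move is to 337.

337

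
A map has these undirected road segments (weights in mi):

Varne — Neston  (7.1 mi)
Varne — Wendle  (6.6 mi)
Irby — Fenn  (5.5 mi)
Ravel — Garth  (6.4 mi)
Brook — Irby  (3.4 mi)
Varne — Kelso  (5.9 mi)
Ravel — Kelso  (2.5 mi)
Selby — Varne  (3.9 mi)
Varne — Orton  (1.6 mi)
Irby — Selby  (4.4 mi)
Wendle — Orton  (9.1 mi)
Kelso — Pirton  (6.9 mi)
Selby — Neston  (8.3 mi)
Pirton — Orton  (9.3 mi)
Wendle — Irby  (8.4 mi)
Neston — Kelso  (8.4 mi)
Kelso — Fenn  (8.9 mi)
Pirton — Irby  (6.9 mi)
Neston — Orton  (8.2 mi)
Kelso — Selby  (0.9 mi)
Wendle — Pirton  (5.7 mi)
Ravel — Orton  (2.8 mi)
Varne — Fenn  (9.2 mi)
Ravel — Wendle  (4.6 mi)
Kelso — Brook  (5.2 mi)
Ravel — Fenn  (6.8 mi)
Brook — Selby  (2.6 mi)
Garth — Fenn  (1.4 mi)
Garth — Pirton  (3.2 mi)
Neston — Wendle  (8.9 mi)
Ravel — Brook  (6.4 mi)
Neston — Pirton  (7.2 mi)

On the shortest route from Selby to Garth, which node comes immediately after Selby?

Candidate routes:
Selby - Kelso - Pirton - Garth: 0.9+6.9+3.2 = 11
Selby - Irby - Fenn - Garth: 4.4+5.5+1.4 = 11.3
Selby - Kelso - Fenn - Garth: 0.9+8.9+1.4 = 11.2
Selby - Kelso - Ravel - Garth: 0.9+2.5+6.4 = 9.8
The minimum is 9.8 mi via Selby - Kelso - Ravel - Garth.
So from Selby the first move is to Kelso.

Kelso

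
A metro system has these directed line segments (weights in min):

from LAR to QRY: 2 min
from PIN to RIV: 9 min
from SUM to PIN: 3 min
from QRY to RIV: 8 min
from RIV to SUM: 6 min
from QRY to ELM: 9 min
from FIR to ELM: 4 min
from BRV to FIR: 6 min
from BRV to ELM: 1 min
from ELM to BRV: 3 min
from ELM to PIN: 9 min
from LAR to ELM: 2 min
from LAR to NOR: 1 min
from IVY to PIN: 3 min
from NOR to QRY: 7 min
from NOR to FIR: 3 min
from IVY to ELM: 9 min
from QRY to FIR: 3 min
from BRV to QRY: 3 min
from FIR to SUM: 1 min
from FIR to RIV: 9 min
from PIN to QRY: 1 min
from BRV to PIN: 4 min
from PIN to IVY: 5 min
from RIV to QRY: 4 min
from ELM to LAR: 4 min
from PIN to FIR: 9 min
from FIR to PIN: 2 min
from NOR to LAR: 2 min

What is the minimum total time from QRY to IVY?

Compare a few routes:
QRY → FIR → ELM → BRV → PIN → IVY: 3+4+3+4+5 = 19
QRY → FIR → SUM → PIN → IVY: 3+1+3+5 = 12
QRY → FIR → PIN → IVY: 3+2+5 = 10
Cheapest is QRY → FIR → PIN → IVY at 10 min.

10 min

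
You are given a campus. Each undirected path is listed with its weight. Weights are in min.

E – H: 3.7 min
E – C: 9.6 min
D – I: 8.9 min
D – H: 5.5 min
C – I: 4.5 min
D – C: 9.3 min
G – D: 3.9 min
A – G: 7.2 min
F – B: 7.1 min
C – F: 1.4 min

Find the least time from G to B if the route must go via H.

Shortest G→H: G → D → H = 9.4
Best H to B: H → E → C → F → B costing 21.8
Total via H: 9.4 + 21.8 = 31.2 min.

31.2 min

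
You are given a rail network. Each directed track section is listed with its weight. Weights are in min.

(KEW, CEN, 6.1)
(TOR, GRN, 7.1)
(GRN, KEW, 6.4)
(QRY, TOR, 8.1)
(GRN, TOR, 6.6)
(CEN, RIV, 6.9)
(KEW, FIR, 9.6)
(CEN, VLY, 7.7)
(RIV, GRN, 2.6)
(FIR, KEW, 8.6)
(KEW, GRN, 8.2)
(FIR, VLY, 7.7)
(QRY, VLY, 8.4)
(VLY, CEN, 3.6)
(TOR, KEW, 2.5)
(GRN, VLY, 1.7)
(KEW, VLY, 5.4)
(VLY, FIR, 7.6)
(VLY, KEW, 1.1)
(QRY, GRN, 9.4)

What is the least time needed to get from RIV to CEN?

7.9 min

Compare a few routes:
RIV - GRN - VLY - KEW - CEN: 2.6+1.7+1.1+6.1 = 11.5
RIV - GRN - VLY - CEN: 2.6+1.7+3.6 = 7.9
Cheapest is RIV - GRN - VLY - CEN at 7.9 min.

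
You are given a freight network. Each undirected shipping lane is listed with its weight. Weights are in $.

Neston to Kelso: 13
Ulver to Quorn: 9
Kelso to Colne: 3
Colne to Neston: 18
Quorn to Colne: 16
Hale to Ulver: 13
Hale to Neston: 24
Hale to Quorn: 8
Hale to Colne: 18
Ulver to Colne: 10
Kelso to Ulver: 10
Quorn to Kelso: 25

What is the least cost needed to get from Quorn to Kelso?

Running Dijkstra from Quorn:
Quorn: 0
Hale: 8  (via Quorn)
Ulver: 9  (via Quorn)
Colne: 16  (via Quorn)
Kelso: 19  (via Ulver)
Shortest route: Quorn → Ulver → Kelso = $19.

$19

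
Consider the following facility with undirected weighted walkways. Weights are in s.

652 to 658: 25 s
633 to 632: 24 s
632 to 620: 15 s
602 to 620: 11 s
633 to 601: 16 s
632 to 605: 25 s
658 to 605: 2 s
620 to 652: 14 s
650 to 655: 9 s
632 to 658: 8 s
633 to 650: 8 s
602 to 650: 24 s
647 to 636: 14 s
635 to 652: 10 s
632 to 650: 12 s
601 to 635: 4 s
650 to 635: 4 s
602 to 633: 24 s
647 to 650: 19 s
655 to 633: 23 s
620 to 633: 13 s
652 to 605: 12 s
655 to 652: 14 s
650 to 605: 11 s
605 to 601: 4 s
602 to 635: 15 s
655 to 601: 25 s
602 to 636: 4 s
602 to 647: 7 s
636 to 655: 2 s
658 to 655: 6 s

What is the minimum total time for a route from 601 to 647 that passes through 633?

43 s

Best 601 to 633: 601–633 costing 16
Shortest 633→647: 633–650–647 = 27
Total via 633: 16 + 27 = 43 s.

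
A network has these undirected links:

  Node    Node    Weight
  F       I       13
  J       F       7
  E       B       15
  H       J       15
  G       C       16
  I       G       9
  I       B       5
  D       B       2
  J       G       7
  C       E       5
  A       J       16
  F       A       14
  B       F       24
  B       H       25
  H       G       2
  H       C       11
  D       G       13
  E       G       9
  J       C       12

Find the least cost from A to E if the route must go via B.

Best A to B: A–F–I–B costing 32
Shortest B→E: B–E = 15
Total via B: 32 + 15 = 47.

47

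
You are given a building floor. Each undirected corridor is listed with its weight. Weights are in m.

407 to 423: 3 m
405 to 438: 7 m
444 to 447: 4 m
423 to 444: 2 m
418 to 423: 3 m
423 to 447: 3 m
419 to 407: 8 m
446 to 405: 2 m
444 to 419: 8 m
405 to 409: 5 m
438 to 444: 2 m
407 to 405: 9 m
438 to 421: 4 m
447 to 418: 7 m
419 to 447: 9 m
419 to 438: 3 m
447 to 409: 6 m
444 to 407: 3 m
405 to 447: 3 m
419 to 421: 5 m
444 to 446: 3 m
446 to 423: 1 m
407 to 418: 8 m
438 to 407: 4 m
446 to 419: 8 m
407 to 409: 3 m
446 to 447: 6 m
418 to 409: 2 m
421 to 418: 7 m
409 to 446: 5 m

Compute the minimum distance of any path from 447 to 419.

9 m

Candidate routes:
447 - 423 - 446 - 419: 3+1+8 = 12
447 - 419: 9 = 9
447 - 444 - 419: 4+8 = 12
447 - 423 - 444 - 438 - 419: 3+2+2+3 = 10
The minimum is 9 m via 447 - 419.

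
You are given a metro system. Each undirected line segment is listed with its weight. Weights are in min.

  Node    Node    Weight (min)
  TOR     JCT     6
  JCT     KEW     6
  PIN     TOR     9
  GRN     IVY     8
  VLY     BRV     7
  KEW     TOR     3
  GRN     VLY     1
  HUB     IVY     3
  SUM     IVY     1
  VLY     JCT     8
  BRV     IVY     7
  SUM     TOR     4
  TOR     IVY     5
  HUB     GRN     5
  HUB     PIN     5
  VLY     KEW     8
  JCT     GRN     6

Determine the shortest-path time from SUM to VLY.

Shortest distances from SUM:
SUM: 0
IVY: 1  (via SUM)
HUB: 4  (via IVY)
TOR: 4  (via SUM)
KEW: 7  (via TOR)
BRV: 8  (via IVY)
PIN: 9  (via HUB)
GRN: 9  (via IVY)
JCT: 10  (via TOR)
VLY: 10  (via GRN)
Shortest route: SUM–IVY–GRN–VLY = 10 min.

10 min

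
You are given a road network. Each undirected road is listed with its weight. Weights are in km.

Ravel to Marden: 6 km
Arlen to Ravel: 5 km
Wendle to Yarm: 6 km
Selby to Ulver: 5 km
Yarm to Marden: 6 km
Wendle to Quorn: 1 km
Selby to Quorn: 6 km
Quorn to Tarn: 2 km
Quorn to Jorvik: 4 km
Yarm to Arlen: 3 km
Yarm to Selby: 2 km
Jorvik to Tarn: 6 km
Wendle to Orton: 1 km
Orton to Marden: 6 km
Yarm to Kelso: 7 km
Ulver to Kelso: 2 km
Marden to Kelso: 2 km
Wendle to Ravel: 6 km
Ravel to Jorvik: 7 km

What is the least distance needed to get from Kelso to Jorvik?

14 km

Settle nodes by increasing distance from Kelso:
Kelso: 0
Marden: 2  (via Kelso)
Ulver: 2  (via Kelso)
Selby: 7  (via Ulver)
Yarm: 7  (via Kelso)
Orton: 8  (via Marden)
Ravel: 8  (via Marden)
Wendle: 9  (via Orton)
Quorn: 10  (via Wendle)
Arlen: 10  (via Yarm)
Tarn: 12  (via Quorn)
Jorvik: 14  (via Quorn)
Shortest route: Kelso → Marden → Orton → Wendle → Quorn → Jorvik = 14 km.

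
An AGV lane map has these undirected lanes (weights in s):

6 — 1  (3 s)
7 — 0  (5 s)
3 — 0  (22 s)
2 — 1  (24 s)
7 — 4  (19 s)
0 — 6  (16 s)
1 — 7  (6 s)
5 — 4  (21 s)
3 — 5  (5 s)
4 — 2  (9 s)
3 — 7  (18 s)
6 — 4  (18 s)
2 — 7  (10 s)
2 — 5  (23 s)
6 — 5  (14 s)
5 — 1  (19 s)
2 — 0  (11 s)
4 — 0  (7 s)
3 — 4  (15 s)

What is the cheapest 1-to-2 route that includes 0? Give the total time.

22 s

Best 1 to 0: 1–7–0 costing 11
Best 0 to 2: 0–2 costing 11
Total via 0: 11 + 11 = 22 s.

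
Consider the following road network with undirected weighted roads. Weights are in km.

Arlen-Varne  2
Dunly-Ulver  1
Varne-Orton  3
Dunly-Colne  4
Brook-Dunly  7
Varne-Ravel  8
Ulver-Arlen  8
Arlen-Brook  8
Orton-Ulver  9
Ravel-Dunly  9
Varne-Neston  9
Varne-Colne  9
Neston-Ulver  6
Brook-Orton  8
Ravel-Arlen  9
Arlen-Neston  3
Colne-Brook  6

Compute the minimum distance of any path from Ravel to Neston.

12 km

Running Dijkstra from Ravel:
Ravel: 0
Varne: 8  (via Ravel)
Arlen: 9  (via Ravel)
Dunly: 9  (via Ravel)
Ulver: 10  (via Dunly)
Orton: 11  (via Varne)
Neston: 12  (via Arlen)
Shortest route: Ravel → Arlen → Neston = 12 km.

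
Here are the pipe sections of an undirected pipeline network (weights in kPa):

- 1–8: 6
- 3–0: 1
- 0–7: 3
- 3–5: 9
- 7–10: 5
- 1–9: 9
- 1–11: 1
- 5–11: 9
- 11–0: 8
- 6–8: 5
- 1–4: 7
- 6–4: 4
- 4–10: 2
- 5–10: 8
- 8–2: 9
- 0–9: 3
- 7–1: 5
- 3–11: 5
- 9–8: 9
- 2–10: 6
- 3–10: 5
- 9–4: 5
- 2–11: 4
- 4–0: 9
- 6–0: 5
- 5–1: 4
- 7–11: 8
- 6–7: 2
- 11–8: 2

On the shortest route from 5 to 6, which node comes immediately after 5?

Candidate routes:
5 → 1 → 7 → 6: 4+5+2 = 11
5 → 1 → 11 → 8 → 6: 4+1+2+5 = 12
Cheapest is 5 → 1 → 7 → 6 at 11 kPa.
So from 5 the first move is to 1.

1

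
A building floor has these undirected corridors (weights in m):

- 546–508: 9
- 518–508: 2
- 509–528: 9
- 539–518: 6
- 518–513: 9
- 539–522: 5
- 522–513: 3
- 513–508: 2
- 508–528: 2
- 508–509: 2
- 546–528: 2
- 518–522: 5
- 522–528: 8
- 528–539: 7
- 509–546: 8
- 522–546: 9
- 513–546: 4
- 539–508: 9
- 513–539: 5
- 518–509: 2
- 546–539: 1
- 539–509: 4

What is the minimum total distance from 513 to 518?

4 m

Shortest distances from 513:
513: 0
508: 2  (via 513)
522: 3  (via 513)
546: 4  (via 513)
509: 4  (via 508)
518: 4  (via 508)
Shortest route: 513–508–518 = 4 m.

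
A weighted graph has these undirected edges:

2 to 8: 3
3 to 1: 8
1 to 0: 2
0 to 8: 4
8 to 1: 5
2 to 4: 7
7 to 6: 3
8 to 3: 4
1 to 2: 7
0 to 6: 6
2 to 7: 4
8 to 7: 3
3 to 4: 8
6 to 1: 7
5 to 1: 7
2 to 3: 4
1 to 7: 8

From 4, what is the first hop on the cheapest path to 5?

2

Compare a few routes:
4 - 2 - 8 - 1 - 5: 7+3+5+7 = 22
4 - 2 - 1 - 5: 7+7+7 = 21
4 - 2 - 8 - 0 - 1 - 5: 7+3+4+2+7 = 23
4 - 3 - 1 - 5: 8+8+7 = 23
Cheapest is 4 - 2 - 1 - 5 at 21.
So from 4 the first move is to 2.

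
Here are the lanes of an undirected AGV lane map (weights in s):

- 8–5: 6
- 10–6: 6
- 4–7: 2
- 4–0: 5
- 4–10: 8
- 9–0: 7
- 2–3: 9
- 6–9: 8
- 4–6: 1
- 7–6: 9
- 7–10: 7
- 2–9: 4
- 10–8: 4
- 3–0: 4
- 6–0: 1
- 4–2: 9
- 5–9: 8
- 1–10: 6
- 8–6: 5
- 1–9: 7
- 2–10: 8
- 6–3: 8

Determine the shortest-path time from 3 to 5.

Candidate routes:
3 → 0 → 9 → 5: 4+7+8 = 19
3 → 2 → 9 → 5: 9+4+8 = 21
3 → 0 → 6 → 8 → 5: 4+1+5+6 = 16
3 → 6 → 8 → 5: 8+5+6 = 19
The minimum is 16 s via 3 → 0 → 6 → 8 → 5.

16 s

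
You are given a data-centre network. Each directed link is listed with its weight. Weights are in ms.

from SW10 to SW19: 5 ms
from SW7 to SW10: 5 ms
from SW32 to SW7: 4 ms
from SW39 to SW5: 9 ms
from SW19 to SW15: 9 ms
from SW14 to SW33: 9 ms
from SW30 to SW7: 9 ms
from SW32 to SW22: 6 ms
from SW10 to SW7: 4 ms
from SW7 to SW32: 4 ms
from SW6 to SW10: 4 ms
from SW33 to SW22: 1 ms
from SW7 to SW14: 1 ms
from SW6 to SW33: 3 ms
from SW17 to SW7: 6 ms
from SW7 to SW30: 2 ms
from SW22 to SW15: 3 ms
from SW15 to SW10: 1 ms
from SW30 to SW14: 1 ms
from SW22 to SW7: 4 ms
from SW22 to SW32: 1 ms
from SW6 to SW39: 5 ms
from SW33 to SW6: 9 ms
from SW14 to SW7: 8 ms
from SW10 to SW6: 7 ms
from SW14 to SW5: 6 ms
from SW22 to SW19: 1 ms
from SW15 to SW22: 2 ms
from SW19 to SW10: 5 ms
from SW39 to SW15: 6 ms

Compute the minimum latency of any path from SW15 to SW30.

7 ms

Candidate routes:
SW15 → SW22 → SW7 → SW30: 2+4+2 = 8
SW15 → SW22 → SW32 → SW7 → SW30: 2+1+4+2 = 9
SW15 → SW10 → SW7 → SW30: 1+4+2 = 7
Cheapest is SW15 → SW10 → SW7 → SW30 at 7 ms.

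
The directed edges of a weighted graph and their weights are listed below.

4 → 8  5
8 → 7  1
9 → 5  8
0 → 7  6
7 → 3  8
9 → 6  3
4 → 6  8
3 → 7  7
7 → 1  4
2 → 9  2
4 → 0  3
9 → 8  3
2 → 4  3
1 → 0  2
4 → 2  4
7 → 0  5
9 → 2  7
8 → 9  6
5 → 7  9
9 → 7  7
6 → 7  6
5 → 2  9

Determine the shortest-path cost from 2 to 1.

10

Candidate routes:
2 → 9 → 6 → 7 → 1: 2+3+6+4 = 15
2 → 4 → 8 → 7 → 1: 3+5+1+4 = 13
2 → 9 → 7 → 1: 2+7+4 = 13
2 → 9 → 8 → 7 → 1: 2+3+1+4 = 10
Cheapest is 2 → 9 → 8 → 7 → 1 at 10.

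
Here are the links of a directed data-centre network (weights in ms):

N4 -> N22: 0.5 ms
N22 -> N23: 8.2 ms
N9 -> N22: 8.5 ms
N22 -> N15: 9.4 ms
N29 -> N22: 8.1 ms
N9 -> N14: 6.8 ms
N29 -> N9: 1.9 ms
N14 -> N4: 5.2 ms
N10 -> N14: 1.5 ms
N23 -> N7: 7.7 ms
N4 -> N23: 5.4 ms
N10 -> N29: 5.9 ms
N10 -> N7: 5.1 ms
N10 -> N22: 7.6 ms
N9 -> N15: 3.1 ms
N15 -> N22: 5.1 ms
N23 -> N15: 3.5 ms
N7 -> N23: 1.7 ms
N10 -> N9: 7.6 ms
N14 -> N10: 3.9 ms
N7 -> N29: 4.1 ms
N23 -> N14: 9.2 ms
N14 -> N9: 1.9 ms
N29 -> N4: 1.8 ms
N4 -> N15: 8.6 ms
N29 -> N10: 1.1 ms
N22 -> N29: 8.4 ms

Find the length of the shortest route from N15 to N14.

16.1 ms

Candidate routes:
N15 → N22 → N23 → N14: 5.1+8.2+9.2 = 22.5
N15 → N22 → N29 → N10 → N14: 5.1+8.4+1.1+1.5 = 16.1
N15 → N22 → N29 → N9 → N14: 5.1+8.4+1.9+6.8 = 22.2
The minimum is 16.1 ms via N15 → N22 → N29 → N10 → N14.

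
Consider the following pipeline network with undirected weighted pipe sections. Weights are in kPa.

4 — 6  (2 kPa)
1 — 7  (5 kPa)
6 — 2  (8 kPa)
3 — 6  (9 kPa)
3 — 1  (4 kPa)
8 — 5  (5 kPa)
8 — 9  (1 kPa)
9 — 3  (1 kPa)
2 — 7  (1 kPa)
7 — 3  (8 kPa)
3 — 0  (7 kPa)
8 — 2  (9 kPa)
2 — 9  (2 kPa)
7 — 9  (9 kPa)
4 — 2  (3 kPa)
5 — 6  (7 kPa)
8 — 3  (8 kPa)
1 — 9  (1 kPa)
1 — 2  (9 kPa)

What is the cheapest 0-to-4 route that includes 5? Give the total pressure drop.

23 kPa

Best 0 to 5: 0 → 3 → 9 → 8 → 5 costing 14
Shortest 5→4: 5 → 6 → 4 = 9
Total via 5: 14 + 9 = 23 kPa.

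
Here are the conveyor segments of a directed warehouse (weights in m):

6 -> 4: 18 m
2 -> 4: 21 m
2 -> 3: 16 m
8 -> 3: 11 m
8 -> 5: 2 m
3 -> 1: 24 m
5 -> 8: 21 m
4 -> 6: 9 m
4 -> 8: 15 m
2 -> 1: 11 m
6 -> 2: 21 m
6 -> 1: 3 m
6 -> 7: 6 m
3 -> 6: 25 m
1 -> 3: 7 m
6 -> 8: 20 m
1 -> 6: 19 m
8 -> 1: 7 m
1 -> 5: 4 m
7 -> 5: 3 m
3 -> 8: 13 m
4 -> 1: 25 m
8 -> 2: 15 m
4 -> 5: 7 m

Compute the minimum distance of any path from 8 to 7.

Enumerating some paths:
8–3–6–7: 11+25+6 = 42
8–1–3–6–7: 7+7+25+6 = 45
8–1–6–7: 7+19+6 = 32
Cheapest is 8–1–6–7 at 32 m.

32 m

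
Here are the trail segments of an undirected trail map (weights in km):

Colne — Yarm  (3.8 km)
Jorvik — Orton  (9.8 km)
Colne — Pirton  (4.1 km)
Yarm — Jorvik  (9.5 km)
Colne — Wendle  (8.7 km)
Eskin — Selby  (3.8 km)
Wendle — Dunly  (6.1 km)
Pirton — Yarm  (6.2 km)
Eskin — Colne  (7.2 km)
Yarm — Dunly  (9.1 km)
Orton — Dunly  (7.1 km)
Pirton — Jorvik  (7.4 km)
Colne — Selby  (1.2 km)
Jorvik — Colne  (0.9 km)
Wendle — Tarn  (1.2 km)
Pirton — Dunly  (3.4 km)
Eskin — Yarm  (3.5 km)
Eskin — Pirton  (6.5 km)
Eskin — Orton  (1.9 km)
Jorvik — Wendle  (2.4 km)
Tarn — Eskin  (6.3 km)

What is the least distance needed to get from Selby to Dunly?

8.7 km

Candidate routes:
Selby–Eskin–Orton–Dunly: 3.8+1.9+7.1 = 12.8
Selby–Colne–Jorvik–Wendle–Dunly: 1.2+0.9+2.4+6.1 = 10.6
Selby–Colne–Pirton–Dunly: 1.2+4.1+3.4 = 8.7
The minimum is 8.7 km via Selby–Colne–Pirton–Dunly.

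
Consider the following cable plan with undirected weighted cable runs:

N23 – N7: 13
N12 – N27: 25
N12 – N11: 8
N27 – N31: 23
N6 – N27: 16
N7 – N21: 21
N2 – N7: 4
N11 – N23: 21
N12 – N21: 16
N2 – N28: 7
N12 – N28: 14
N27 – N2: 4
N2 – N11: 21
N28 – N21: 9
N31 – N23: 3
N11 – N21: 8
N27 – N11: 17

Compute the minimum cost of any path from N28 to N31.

27

Shortest distances from N28:
N28: 0
N2: 7  (via N28)
N21: 9  (via N28)
N7: 11  (via N2)
N27: 11  (via N2)
N12: 14  (via N28)
N11: 17  (via N21)
N23: 24  (via N7)
N6: 27  (via N27)
N31: 27  (via N23)
Shortest route: N28 → N2 → N7 → N23 → N31 = 27.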